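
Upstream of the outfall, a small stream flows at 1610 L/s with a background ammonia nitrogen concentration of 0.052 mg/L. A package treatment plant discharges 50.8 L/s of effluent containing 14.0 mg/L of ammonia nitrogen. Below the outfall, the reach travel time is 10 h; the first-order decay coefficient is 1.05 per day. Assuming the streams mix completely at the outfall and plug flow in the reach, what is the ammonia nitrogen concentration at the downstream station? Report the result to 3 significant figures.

Flow-weighted average: C = (1610·0.05200 + 50.80·14.00) / 1661 = 794.9/1661 = 0.4786 mg/L.
First-order decay: C = 0.4786·exp(−k·t) = 0.4786·0.6456 = 0.3090 mg/L.

0.309 mg/L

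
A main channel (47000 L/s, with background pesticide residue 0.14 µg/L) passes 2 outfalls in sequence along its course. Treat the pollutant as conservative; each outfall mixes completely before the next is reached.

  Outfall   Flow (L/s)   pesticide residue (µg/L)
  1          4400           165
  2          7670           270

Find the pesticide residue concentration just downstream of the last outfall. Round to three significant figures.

47.5 µg/L

Outfall 1: combined Q = 51400 L/s; C = (47000·0.1400 + 4400·165.0)/51400 = 14.25 µg/L.
Outfall 2: combined Q = 59070 L/s; C = (51400·14.25 + 7670·270.0)/59070 = 47.46 µg/L.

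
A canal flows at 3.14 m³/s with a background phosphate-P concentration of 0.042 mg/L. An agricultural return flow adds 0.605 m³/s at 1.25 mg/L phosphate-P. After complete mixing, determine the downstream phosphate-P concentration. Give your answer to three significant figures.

0.237 mg/L

Mass balance: C = (3.140·0.04200 + 0.6050·1.250) / 3.745 = 0.8881/3.745 = 0.2372 mg/L.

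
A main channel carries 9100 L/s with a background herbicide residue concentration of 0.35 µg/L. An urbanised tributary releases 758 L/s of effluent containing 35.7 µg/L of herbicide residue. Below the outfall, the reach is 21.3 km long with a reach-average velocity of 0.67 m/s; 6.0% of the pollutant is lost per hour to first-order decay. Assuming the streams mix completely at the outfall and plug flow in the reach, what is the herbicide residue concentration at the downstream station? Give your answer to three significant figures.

Mixed concentration C = ΣQC/ΣQ = (9100·0.3500 + 758.0·35.70) / 9858 = 30250/9858 = 3.068 µg/L.
Travel time t = 21.3·1000 / 0.67 = 31790 s = 8.831 h.
6.0%/h lost → k = −ln(1 − 0.06) = 0.06188 h⁻¹.
Applying C = C₀e^(−kt): 3.068 × 0.5790 = 1.777 µg/L.

1.78 µg/L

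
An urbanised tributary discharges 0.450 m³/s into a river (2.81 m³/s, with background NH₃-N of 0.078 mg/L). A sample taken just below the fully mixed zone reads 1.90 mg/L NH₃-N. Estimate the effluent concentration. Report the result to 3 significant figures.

Mass balance: 2.810·0.07800 + 0.4500·Cₑ = 3.260·1.900
→ Cₑ = (3.260·1.900 − 2.810·0.07800) / 0.4500 = 13.28 mg/L.

13.3 mg/L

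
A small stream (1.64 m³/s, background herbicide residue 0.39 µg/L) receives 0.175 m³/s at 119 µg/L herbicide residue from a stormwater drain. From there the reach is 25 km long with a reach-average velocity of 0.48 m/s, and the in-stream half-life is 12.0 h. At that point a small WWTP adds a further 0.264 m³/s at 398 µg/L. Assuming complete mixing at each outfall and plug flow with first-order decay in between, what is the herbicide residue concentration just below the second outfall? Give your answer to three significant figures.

55.0 µg/L

After mixing, C = (1.640·0.3900 + 0.1750·119.0) / 1.815 = 21.46/1.815 = 11.83 µg/L; combined flow 1.815 m³/s.
Travel time t = 25·1000 / 0.48 = 52080 s = 14.47 h.
Half-life 12.0 h → k = ln 2 / 12.0 = 0.05776 h⁻¹ = 1.386 d⁻¹.
First-order decay: C = 11.83·exp(−k·t) = 11.83·0.4336 = 5.128 µg/L.
At the second outfall, C = (1.815·5.128 + 0.2640·398.0) / (1.815 + 0.2640) = 55.02 µg/L.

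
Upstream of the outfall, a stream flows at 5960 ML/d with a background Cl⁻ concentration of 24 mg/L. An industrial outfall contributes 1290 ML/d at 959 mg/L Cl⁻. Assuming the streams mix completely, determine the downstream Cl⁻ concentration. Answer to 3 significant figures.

190 mg/L

Flow-weighted average: C = (5960·24.00 + 1290·959.0) / 7250 = 1380000/7250 = 190.4 mg/L.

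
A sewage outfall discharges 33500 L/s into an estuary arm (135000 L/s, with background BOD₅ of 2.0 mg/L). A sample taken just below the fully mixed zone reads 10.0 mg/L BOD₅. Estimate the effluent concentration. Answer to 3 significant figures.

42.2 mg/L

Mass balance: 135000·2.000 + 33500·Cₑ = 168500·10.00
→ Cₑ = (168500·10.00 − 135000·2.000) / 33500 = 42.24 mg/L.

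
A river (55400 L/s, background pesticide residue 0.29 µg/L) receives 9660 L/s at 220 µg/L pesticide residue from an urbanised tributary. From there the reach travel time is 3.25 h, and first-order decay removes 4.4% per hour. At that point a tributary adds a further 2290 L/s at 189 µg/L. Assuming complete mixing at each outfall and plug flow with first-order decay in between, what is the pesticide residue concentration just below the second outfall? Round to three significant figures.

Conservation of mass: C = (55400·0.2900 + 9660·220.0) / 65060 = 2141000/65060 = 32.91 µg/L; combined flow 65060 L/s.
4.4%/h lost → k = −ln(1 − 0.044) = 0.04500 h⁻¹.
Applying C = C₀e^(−kt): 32.91 × 0.8639 = 28.43 µg/L.
Second outfall: C = (65060·28.43 + 2290·189.0)/67350 = 33.89 µg/L.

33.9 µg/L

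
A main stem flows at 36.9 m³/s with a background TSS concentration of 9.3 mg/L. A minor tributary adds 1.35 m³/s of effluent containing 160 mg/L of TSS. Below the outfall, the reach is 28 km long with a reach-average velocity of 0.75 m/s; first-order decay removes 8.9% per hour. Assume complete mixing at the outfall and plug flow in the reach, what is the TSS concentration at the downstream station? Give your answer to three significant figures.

5.56 mg/L

Mass balance: C = (36.90·9.300 + 1.350·160.0) / 38.25 = 559.2/38.25 = 14.62 mg/L.
Travel time t = 28·1000 / 0.75 = 37330 s = 10.37 h.
8.9%/h lost → k = −ln(1 − 0.089) = 0.09321 h⁻¹.
Applying C = C₀e^(−kt): 14.62 × 0.3804 = 5.560 mg/L.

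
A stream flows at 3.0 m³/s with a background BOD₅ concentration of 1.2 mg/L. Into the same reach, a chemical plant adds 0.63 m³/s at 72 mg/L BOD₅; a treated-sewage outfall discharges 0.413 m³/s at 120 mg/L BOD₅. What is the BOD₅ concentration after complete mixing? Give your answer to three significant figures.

24.4 mg/L

Conservation of mass: C = (3.000·1.200 + 0.6300·72.00 + 0.4130·120.0) / 4.043 = 98.52/4.043 = 24.37 mg/L.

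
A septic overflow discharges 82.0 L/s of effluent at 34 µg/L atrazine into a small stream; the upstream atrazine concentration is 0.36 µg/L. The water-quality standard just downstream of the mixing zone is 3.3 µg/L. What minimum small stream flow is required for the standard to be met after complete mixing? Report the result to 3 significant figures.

856 L/s

Set C_mix = 3.3: (Q·0.3600 + 82.00·34.00) / (Q + 82.00) = 3.3
→ Q = 82.00·(34.00 − 3.3)/(3.3 − 0.3600) = 856.3 L/s.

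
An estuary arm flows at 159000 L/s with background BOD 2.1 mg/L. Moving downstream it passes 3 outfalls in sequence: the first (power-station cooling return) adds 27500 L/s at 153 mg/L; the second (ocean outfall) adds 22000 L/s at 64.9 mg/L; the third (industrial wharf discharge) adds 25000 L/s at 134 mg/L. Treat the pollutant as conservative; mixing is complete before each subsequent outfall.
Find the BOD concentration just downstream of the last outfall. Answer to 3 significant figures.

Outfall 1: combined Q = 186500 L/s; C = (159000·2.100 + 27500·153.0)/186500 = 24.35 mg/L.
Outfall 2: combined Q = 208500 L/s; C = (186500·24.35 + 22000·64.90)/208500 = 28.63 mg/L.
Outfall 3: combined Q = 233500 L/s; C = (208500·28.63 + 25000·134.0)/233500 = 39.91 mg/L.

39.9 mg/L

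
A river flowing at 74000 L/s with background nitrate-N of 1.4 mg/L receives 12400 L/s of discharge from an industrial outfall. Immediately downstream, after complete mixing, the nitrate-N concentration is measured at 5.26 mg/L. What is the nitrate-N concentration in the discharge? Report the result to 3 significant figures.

28.3 mg/L

Mass balance: 74000·1.400 + 12400·Cₑ = 86400·5.260
→ Cₑ = (86400·5.260 − 74000·1.400) / 12400 = 28.30 mg/L.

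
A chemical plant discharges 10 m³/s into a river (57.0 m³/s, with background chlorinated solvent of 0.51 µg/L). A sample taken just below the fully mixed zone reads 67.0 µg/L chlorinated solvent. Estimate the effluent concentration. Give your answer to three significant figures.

446 µg/L

Mass balance: 57.00·0.5100 + 10.00·Cₑ = 67.00·67.00
→ Cₑ = (67.00·67.00 − 57.00·0.5100) / 10.00 = 446.0 µg/L.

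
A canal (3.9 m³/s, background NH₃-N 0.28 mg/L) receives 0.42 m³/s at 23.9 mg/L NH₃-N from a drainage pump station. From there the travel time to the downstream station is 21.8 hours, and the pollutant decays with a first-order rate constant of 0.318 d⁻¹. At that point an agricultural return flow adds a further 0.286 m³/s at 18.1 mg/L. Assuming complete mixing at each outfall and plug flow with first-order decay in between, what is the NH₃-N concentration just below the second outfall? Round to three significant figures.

After mixing, C = (3.900·0.2800 + 0.4200·23.90) / 4.320 = 11.13/4.320 = 2.576 mg/L; combined flow 4.320 m³/s.
Applying C = C₀e^(−kt): 2.576 × 0.7491 = 1.930 mg/L.
Second outfall: C = (4.320·1.930 + 0.2860·18.10)/4.606 = 2.934 mg/L.

2.93 mg/L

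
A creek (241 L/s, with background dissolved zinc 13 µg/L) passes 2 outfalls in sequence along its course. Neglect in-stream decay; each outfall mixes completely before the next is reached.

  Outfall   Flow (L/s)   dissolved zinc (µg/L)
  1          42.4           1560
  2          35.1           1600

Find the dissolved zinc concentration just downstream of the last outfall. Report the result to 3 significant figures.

After outfall 1: Q = 241.0 + 42.40 = 283.4 L/s; C = (241.0·13.00 + 42.40·1560)/283.4 = 244.4 µg/L.
After outfall 2: Q = 283.4 + 35.10 = 318.5 L/s; C = (283.4·244.4 + 35.10·1600)/318.5 = 393.8 µg/L.

394 µg/L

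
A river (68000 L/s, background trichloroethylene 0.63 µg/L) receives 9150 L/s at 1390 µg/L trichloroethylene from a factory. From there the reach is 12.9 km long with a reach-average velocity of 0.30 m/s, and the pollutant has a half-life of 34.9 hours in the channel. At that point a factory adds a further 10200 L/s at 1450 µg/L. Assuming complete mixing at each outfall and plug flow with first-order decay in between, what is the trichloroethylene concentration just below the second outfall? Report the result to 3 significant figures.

Flow-weighted average: C = (68000·0.6300 + 9150·1390) / 77150 = 12760000/77150 = 165.4 µg/L; combined flow 77150 L/s.
Travel time t = 12.9·1000 / 0.30 = 43000 s = 11.94 h.
Half-life 34.9 h → k = ln 2 / 34.9 = 0.01986 h⁻¹ = 0.4767 d⁻¹.
First-order decay: C = 165.4·exp(−k·t) = 165.4·0.7888 = 130.5 µg/L.
At the second outfall, C = (77150·130.5 + 10200·1450) / (77150 + 10200) = 284.6 µg/L.

285 µg/L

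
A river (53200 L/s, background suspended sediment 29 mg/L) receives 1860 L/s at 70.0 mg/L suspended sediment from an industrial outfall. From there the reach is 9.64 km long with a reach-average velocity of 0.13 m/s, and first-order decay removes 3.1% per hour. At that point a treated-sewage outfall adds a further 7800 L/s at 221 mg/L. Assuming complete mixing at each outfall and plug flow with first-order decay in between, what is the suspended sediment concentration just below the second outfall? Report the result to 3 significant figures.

Mass balance: C = (53200·29.00 + 1860·70.00) / 55060 = 1673000/55060 = 30.39 mg/L; combined flow 55060 L/s.
Travel time t = 9.64·1000 / 0.13 = 74150 s = 20.60 h.
3.1%/h lost → k = −ln(1 − 0.031) = 0.03149 h⁻¹.
Decay over the reach: 30.39·exp(−kt) = 30.39·0.5227 = 15.88 mg/L.
At the second outfall, C = (55060·15.88 + 7800·221.0) / (55060 + 7800) = 41.34 mg/L.

41.3 mg/L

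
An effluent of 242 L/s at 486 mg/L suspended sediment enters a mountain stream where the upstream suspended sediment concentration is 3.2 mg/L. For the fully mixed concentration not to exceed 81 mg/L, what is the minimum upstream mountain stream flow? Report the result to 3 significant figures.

1260 L/s

Set C_mix = 81: (Q·3.200 + 242.0·486.0) / (Q + 242.0) = 81
→ Q = 242.0·(486.0 − 81)/(81 − 3.200) = 1260 L/s.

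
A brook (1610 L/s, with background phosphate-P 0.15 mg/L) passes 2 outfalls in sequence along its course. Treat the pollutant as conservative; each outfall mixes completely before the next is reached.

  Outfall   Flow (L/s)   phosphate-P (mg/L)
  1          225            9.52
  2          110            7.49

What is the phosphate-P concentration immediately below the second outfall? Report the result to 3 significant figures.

Below outfall 1: Q → 1835 L/s, C = (1610·0.1500 + 225.0·9.520)/1835 = 1.299 mg/L.
Below outfall 2: Q → 1945 L/s, C = (1835·1.299 + 110.0·7.490)/1945 = 1.649 mg/L.

1.65 mg/L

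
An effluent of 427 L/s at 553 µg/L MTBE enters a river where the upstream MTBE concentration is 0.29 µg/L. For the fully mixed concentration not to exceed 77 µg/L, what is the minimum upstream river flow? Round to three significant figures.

Set C_mix = 77: (Q·0.2900 + 427.0·553.0) / (Q + 427.0) = 77
→ Q = 427.0·(553.0 − 77)/(77 − 0.2900) = 2650 L/s.

2650 L/s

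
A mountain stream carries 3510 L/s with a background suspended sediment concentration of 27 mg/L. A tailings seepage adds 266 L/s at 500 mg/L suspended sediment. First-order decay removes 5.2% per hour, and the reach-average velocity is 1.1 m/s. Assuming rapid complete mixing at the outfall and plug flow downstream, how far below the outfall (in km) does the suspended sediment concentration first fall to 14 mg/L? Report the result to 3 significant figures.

108 km

Mass balance: C = (3510·27.00 + 266.0·500.0) / 3776 = 227800/3776 = 60.32 mg/L.
5.2%/h lost → k = −ln(1 − 0.052) = 0.05340 h⁻¹.
Set 60.32·exp(−k·t) = 14 → t = ln(60.32/14)/k = 98470 s = 27.35 h.
Distance = v·t = 1.1·98470 = 108300 m = 108.3 km.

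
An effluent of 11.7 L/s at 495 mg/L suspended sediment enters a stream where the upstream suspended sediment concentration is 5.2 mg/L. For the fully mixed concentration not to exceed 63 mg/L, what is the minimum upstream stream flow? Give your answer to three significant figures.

Set C_mix = 63: (Q·5.200 + 11.70·495.0) / (Q + 11.70) = 63
→ Q = 11.70·(495.0 − 63)/(63 − 5.200) = 87.45 L/s.

87.4 L/s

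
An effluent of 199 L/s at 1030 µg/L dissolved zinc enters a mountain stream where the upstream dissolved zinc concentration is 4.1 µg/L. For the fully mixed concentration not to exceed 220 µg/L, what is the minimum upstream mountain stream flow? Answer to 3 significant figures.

747 L/s

Set C_mix = 220: (Q·4.100 + 199.0·1030) / (Q + 199.0) = 220
→ Q = 199.0·(1030 − 220)/(220 − 4.100) = 746.6 L/s.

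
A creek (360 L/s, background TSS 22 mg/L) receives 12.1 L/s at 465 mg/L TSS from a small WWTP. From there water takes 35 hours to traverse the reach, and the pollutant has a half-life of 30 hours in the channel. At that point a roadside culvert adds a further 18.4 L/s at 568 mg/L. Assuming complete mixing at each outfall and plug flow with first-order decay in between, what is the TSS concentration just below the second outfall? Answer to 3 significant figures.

42.2 mg/L

After mixing, C = (360.0·22.00 + 12.10·465.0) / 372.1 = 13550/372.1 = 36.41 mg/L; combined flow 372.1 L/s.
Half-life 30 h → k = ln 2 / 30 = 0.02310 h⁻¹ = 0.5545 d⁻¹.
Applying C = C₀e^(−kt): 36.41 × 0.4454 = 16.22 mg/L.
At the second outfall, C = (372.1·16.22 + 18.40·568.0) / (372.1 + 18.40) = 42.22 mg/L.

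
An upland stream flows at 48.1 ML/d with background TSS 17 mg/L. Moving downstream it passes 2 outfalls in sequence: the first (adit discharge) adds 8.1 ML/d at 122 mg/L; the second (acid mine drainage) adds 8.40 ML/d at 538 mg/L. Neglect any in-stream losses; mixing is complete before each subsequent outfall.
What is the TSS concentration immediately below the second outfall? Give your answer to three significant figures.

97.9 mg/L

Below outfall 1: Q → 56.20 ML/d, C = (48.10·17.00 + 8.100·122.0)/56.20 = 32.13 mg/L.
Below outfall 2: Q → 64.60 ML/d, C = (56.20·32.13 + 8.400·538.0)/64.60 = 97.91 mg/L.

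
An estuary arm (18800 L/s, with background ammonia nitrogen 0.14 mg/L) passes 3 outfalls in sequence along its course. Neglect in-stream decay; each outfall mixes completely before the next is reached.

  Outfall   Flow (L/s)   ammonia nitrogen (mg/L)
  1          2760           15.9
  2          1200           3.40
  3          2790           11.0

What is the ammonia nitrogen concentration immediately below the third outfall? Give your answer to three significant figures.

After outfall 1: Q = 18800 + 2760 = 21560 L/s; C = (18800·0.1400 + 2760·15.90)/21560 = 2.158 mg/L.
After outfall 2: Q = 21560 + 1200 = 22760 L/s; C = (21560·2.158 + 1200·3.400)/22760 = 2.223 mg/L.
After outfall 3: Q = 22760 + 2790 = 25550 L/s; C = (22760·2.223 + 2790·11.00)/25550 = 3.181 mg/L.

3.18 mg/L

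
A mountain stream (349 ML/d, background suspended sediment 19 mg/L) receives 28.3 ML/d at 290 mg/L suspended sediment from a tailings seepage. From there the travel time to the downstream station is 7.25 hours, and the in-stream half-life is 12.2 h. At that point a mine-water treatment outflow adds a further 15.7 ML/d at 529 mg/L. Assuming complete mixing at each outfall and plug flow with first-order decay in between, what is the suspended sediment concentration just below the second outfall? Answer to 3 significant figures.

Mixed concentration C = ΣQC/ΣQ = (349.0·19.00 + 28.30·290.0) / 377.3 = 14840/377.3 = 39.33 mg/L; combined flow 377.3 ML/d.
Half-life 12.2 h → k = ln 2 / 12.2 = 0.05682 h⁻¹ = 1.364 d⁻¹.
Applying C = C₀e^(−kt): 39.33 × 0.6624 = 26.05 mg/L.
At the second outfall, C = (377.3·26.05 + 15.70·529.0) / (377.3 + 15.70) = 46.14 mg/L.

46.1 mg/L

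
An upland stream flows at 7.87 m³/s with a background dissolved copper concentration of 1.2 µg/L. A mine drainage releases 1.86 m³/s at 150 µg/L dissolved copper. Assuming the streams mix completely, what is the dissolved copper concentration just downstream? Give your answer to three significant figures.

Mixed concentration C = ΣQC/ΣQ = (7.870·1.200 + 1.860·150.0) / 9.730 = 288.4/9.730 = 29.64 µg/L.

29.6 µg/L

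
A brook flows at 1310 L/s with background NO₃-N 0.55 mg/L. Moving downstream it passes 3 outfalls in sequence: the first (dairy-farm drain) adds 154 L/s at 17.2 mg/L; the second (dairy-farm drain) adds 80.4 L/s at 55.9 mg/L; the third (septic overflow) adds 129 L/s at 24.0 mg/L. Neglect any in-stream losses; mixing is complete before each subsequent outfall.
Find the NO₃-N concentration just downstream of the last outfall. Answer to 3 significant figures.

6.55 mg/L

Outfall 1: combined Q = 1464 L/s; C = (1310·0.5500 + 154.0·17.20)/1464 = 2.301 mg/L.
Outfall 2: combined Q = 1544 L/s; C = (1464·2.301 + 80.40·55.90)/1544 = 5.092 mg/L.
Outfall 3: combined Q = 1673 L/s; C = (1544·5.092 + 129.0·24.00)/1673 = 6.549 mg/L.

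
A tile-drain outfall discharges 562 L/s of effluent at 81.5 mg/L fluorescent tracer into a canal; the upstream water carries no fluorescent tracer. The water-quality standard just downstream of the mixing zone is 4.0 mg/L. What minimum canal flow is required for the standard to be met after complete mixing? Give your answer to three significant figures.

Set C_mix = 4.0: (Q·0 + 562.0·81.50) / (Q + 562.0) = 4.0
→ Q = 562.0·(81.50 − 4.0)/(4.0 − 0) = 10890 L/s.

10900 L/s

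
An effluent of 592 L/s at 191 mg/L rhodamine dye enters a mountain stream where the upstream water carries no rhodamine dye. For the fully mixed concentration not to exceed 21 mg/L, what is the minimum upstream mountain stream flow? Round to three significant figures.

Set C_mix = 21: (Q·0 + 592.0·191.0) / (Q + 592.0) = 21
→ Q = 592.0·(191.0 − 21)/(21 − 0) = 4792 L/s.

4790 L/s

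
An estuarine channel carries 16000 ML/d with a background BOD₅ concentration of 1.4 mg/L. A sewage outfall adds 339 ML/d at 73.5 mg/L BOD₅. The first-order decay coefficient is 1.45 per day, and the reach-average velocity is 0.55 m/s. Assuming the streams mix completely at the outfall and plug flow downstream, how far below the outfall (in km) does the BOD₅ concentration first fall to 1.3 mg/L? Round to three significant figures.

After mixing, C = (16000·1.400 + 339.0·73.50) / 16340 = 47320/16340 = 2.896 mg/L.
Set 2.896·exp(−k·t) = 1.3 → t = ln(2.896/1.3)/k = 47720 s = 13.26 h.
Distance = v·t = 0.55·47720 = 26250 m = 26.25 km.

26.2 km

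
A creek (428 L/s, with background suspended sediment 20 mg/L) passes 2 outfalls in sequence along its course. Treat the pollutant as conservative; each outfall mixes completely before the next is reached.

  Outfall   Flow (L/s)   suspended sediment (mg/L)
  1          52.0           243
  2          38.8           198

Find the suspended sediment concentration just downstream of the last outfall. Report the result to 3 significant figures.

55.7 mg/L

After outfall 1: Q = 428.0 + 52.00 = 480.0 L/s; C = (428.0·20.00 + 52.00·243.0)/480.0 = 44.16 mg/L.
After outfall 2: Q = 480.0 + 38.80 = 518.8 L/s; C = (480.0·44.16 + 38.80·198.0)/518.8 = 55.66 mg/L.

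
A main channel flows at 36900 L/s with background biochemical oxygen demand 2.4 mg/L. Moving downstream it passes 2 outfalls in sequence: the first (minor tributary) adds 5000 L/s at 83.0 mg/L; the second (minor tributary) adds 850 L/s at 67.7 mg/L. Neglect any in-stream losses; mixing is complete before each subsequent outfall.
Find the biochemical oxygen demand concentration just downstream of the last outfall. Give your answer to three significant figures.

13.1 mg/L

Outfall 1: combined Q = 41900 L/s; C = (36900·2.400 + 5000·83.00)/41900 = 12.02 mg/L.
Outfall 2: combined Q = 42750 L/s; C = (41900·12.02 + 850.0·67.70)/42750 = 13.13 mg/L.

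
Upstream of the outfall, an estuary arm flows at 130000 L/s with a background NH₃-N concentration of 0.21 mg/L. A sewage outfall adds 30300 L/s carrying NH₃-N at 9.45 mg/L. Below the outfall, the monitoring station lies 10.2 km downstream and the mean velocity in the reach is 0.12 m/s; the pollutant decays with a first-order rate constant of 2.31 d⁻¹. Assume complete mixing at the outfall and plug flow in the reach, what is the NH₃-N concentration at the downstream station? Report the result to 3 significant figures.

Flow-weighted average: C = (130000·0.2100 + 30300·9.450) / 160300 = 313600/160300 = 1.957 mg/L.
Travel time t = 10.2·1000 / 0.12 = 85000 s = 23.61 h.
Decay over the reach: 1.957·exp(−kt) = 1.957·0.1030 = 0.2016 mg/L.

0.202 mg/L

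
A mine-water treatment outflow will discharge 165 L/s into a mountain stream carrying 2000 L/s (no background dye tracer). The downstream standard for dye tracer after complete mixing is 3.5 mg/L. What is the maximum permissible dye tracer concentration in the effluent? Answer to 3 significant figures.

45.9 mg/L

At the limit, (Qr·Cr + Qe·Cₑ)/(Qr + Qe) = 3.5:
Cₑ = (2165·3.5 − 2000·0) / 165.0 = 45.92 mg/L.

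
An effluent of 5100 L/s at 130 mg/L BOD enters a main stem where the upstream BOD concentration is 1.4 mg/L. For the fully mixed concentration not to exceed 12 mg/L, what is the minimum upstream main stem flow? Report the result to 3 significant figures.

56800 L/s

Set C_mix = 12: (Q·1.400 + 5100·130.0) / (Q + 5100) = 12
→ Q = 5100·(130.0 − 12)/(12 − 1.400) = 56770 L/s.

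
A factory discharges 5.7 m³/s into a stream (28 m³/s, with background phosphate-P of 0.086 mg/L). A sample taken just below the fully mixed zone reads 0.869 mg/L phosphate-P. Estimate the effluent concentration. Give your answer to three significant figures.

Mass balance: 28.00·0.08600 + 5.700·Cₑ = 33.70·0.8690
→ Cₑ = (33.70·0.8690 − 28.00·0.08600) / 5.700 = 4.715 mg/L.

4.72 mg/L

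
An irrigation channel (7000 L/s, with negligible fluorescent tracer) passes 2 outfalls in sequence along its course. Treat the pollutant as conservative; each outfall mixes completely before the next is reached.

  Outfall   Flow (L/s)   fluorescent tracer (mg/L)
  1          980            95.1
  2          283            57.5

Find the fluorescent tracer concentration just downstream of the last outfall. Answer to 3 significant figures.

13.2 mg/L

After outfall 1: Q = 7000 + 980.0 = 7980 L/s; C = (7000·0 + 980.0·95.10)/7980 = 11.68 mg/L.
After outfall 2: Q = 7980 + 283.0 = 8263 L/s; C = (7980·11.68 + 283.0·57.50)/8263 = 13.25 mg/L.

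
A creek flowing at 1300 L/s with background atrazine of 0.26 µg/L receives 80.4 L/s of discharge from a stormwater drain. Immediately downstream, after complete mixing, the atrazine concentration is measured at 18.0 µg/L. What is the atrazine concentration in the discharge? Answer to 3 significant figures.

Mass balance: 1300·0.2600 + 80.40·Cₑ = 1380·18.00
→ Cₑ = (1380·18.00 − 1300·0.2600) / 80.40 = 304.8 µg/L.

305 µg/L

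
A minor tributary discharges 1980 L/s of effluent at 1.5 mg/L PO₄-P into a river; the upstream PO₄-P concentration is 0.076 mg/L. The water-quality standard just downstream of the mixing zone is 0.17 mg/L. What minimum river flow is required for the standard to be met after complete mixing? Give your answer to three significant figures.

28000 L/s

Set C_mix = 0.17: (Q·0.07600 + 1980·1.500) / (Q + 1980) = 0.17
→ Q = 1980·(1.500 − 0.17)/(0.17 − 0.07600) = 28010 L/s.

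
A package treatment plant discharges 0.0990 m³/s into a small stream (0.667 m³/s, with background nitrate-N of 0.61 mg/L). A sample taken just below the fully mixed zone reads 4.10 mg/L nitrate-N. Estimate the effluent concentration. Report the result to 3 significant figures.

27.6 mg/L

Mass balance: 0.6670·0.6100 + 0.09900·Cₑ = 0.7660·4.100
→ Cₑ = (0.7660·4.100 − 0.6670·0.6100) / 0.09900 = 27.61 mg/L.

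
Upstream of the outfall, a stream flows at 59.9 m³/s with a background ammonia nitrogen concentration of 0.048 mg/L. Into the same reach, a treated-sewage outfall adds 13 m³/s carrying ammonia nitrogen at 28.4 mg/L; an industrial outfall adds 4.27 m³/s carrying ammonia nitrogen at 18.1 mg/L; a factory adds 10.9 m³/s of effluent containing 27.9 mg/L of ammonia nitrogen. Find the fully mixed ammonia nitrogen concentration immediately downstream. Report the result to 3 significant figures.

8.56 mg/L

Flow-weighted average: C = (59.90·0.04800 + 13.00·28.40 + 4.270·18.10 + 10.90·27.90) / 88.07 = 753.5/88.07 = 8.555 mg/L.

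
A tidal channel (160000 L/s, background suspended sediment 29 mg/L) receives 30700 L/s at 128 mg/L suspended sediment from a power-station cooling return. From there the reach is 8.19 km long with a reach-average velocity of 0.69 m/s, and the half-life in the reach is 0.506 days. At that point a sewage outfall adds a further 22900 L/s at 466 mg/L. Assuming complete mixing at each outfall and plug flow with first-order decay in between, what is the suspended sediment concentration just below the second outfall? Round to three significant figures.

After mixing, C = (160000·29.00 + 30700·128.0) / 190700 = 8570000/190700 = 44.94 mg/L; combined flow 190700 L/s.
Travel time t = 8.19·1000 / 0.69 = 11870 s = 3.297 h.
Half-life 0.506 d → k = ln 2 / 0.506 = 1.370 d⁻¹.
After decay, C = 44.94 × e^(−kt) = 44.94 × 0.8285 = 37.23 mg/L.
Second outfall: C = (190700·37.23 + 22900·466.0)/213600 = 83.20 mg/L.

83.2 mg/L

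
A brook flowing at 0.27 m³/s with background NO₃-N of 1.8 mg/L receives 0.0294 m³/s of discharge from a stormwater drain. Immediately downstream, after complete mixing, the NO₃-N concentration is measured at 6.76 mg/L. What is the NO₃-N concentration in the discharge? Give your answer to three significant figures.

52.3 mg/L

Mass balance: 0.2700·1.800 + 0.02940·Cₑ = 0.2994·6.760
→ Cₑ = (0.2994·6.760 − 0.2700·1.800) / 0.02940 = 52.31 mg/L.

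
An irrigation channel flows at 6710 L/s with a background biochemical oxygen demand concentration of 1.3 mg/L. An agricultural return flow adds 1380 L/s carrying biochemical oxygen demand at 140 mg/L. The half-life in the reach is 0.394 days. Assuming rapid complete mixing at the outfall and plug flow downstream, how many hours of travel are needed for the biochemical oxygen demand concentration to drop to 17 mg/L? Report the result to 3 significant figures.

5.24 h

Flow-weighted average: C = (6710·1.300 + 1380·140.0) / 8090 = 201900/8090 = 24.96 mg/L.
Half-life 0.394 d → k = ln 2 / 0.394 = 1.759 d⁻¹.
24.96·exp(−k·t) = 17 → t = ln(24.96/17)/k = 18860 s = 5.239 h.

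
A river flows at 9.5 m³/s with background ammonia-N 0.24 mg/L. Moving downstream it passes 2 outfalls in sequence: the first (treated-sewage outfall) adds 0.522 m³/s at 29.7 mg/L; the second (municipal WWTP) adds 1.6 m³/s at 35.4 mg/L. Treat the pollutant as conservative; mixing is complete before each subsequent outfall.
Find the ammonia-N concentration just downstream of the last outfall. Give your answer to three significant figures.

6.40 mg/L

After outfall 1: Q = 9.500 + 0.5220 = 10.02 m³/s; C = (9.500·0.2400 + 0.5220·29.70)/10.02 = 1.774 mg/L.
After outfall 2: Q = 10.02 + 1.600 = 11.62 m³/s; C = (10.02·1.774 + 1.600·35.40)/11.62 = 6.404 mg/L.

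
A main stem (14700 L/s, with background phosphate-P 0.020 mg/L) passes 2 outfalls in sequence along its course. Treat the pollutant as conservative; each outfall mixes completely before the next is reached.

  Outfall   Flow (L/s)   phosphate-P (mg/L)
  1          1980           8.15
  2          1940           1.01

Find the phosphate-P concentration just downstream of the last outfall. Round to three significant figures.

0.988 mg/L

Outfall 1: combined Q = 16680 L/s; C = (14700·0.02000 + 1980·8.150)/16680 = 0.9851 mg/L.
Outfall 2: combined Q = 18620 L/s; C = (16680·0.9851 + 1940·1.010)/18620 = 0.9877 mg/L.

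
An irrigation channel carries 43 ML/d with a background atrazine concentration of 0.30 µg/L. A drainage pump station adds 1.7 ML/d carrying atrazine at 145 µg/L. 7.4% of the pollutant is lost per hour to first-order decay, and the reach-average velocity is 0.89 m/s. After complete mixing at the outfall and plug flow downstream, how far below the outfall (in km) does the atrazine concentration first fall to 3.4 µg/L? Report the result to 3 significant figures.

22.3 km

Mass balance: C = (43.00·0.3000 + 1.700·145.0) / 44.70 = 259.4/44.70 = 5.803 µg/L.
7.4%/h lost → k = −ln(1 − 0.074) = 0.07688 h⁻¹.
Set 5.803·exp(−k·t) = 3.4 → t = ln(5.803/3.4)/k = 25030 s = 6.954 h.
Distance = v·t = 0.89·25030 = 22280 m = 22.28 km.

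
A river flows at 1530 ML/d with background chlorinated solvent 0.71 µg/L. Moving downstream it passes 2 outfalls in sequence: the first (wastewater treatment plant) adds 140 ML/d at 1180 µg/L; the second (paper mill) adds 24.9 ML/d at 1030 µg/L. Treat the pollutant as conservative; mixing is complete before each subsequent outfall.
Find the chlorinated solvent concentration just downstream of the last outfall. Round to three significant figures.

After outfall 1: Q = 1530 + 140.0 = 1670 ML/d; C = (1530·0.7100 + 140.0·1180)/1670 = 99.57 µg/L.
After outfall 2: Q = 1670 + 24.90 = 1695 ML/d; C = (1670·99.57 + 24.90·1030)/1695 = 113.2 µg/L.

113 µg/L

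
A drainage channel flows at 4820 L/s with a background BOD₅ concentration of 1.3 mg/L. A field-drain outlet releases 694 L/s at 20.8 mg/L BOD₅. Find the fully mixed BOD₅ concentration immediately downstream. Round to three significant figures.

3.75 mg/L

Mixed concentration C = ΣQC/ΣQ = (4820·1.300 + 694.0·20.80) / 5514 = 20700/5514 = 3.754 mg/L.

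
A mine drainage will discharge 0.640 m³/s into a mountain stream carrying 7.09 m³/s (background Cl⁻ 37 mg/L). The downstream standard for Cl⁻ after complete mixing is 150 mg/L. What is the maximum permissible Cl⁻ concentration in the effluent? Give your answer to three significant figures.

At the limit, (Qr·Cr + Qe·Cₑ)/(Qr + Qe) = 150:
Cₑ = (7.730·150 − 7.090·37.00) / 0.6400 = 1402 mg/L.

1400 mg/L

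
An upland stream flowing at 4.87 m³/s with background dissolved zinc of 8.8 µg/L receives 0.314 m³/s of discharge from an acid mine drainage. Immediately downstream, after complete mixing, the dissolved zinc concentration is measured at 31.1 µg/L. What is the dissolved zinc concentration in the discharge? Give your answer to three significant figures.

377 µg/L

Mass balance: 4.870·8.800 + 0.3140·Cₑ = 5.184·31.10
→ Cₑ = (5.184·31.10 − 4.870·8.800) / 0.3140 = 377.0 µg/L.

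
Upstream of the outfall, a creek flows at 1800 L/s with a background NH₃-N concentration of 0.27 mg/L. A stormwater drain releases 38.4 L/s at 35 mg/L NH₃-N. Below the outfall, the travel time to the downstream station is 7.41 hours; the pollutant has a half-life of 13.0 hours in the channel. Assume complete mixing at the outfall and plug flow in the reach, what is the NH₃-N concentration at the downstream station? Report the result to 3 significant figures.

Conservation of mass: C = (1800·0.2700 + 38.40·35.00) / 1838 = 1830/1838 = 0.9954 mg/L.
Half-life 13.0 h → k = ln 2 / 13.0 = 0.05332 h⁻¹ = 1.280 d⁻¹.
Applying C = C₀e^(−kt): 0.9954 × 0.6736 = 0.6705 mg/L.

0.671 mg/L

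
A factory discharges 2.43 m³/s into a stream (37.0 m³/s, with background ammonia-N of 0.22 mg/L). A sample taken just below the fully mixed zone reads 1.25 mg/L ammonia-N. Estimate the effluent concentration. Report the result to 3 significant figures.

16.9 mg/L

Mass balance: 37.00·0.2200 + 2.430·Cₑ = 39.43·1.250
→ Cₑ = (39.43·1.250 − 37.00·0.2200) / 2.430 = 16.93 mg/L.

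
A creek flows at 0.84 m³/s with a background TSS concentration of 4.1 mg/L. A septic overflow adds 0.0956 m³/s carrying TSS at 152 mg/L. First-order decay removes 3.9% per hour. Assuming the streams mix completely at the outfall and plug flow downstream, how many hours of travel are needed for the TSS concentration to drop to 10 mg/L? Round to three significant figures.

16.4 h

Mixed concentration C = ΣQC/ΣQ = (0.8400·4.100 + 0.09560·152.0) / 0.9356 = 17.98/0.9356 = 19.21 mg/L.
3.9%/h lost → k = −ln(1 − 0.039) = 0.03978 h⁻¹.
19.21·exp(−k·t) = 10 → t = ln(19.21/10)/k = 59090 s = 16.41 h.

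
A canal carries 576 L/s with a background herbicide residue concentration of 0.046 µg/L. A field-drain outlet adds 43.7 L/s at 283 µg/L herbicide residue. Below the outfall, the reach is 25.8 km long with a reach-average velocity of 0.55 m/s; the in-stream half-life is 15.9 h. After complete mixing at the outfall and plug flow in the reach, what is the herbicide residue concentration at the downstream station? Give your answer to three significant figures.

11.3 µg/L

Flow-weighted average: C = (576.0·0.04600 + 43.70·283.0) / 619.7 = 12390/619.7 = 20.00 µg/L.
Travel time t = 25.8·1000 / 0.55 = 46910 s = 13.03 h.
Half-life 15.9 h → k = ln 2 / 15.9 = 0.04359 h⁻¹ = 1.046 d⁻¹.
First-order decay: C = 20.00·exp(−k·t) = 20.00·0.5666 = 11.33 µg/L.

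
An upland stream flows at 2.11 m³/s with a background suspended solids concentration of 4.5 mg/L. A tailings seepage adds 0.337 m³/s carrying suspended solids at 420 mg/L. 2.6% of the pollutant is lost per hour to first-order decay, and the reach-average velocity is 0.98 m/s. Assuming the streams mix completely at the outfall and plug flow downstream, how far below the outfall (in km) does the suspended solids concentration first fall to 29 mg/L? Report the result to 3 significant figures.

101 km

Conservation of mass: C = (2.110·4.500 + 0.3370·420.0) / 2.447 = 151.0/2.447 = 61.72 mg/L.
2.6%/h lost → k = −ln(1 − 0.026) = 0.02634 h⁻¹.
Set 61.72·exp(−k·t) = 29 → t = ln(61.72/29)/k = 103200 s = 28.67 h.
Distance = v·t = 0.98·103200 = 101200 m = 101.2 km.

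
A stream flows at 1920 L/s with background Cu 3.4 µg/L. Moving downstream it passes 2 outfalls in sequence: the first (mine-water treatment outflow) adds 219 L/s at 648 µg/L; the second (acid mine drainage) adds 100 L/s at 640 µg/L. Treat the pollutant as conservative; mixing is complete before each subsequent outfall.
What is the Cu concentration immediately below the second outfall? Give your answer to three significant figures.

After outfall 1: Q = 1920 + 219.0 = 2139 L/s; C = (1920·3.400 + 219.0·648.0)/2139 = 69.40 µg/L.
After outfall 2: Q = 2139 + 100.0 = 2239 L/s; C = (2139·69.40 + 100.0·640.0)/2239 = 94.88 µg/L.

94.9 µg/L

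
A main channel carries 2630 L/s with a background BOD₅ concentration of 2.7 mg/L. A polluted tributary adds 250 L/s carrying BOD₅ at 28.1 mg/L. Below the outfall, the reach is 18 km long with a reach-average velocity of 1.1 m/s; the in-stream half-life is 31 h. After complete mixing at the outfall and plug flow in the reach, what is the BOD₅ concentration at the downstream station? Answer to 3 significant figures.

Flow-weighted average: C = (2630·2.700 + 250.0·28.10) / 2880 = 14130/2880 = 4.905 mg/L.
Travel time t = 18·1000 / 1.1 = 16360 s = 4.545 h.
Half-life 31 h → k = ln 2 / 31 = 0.02236 h⁻¹ = 0.5366 d⁻¹.
Applying C = C₀e^(−kt): 4.905 × 0.9034 = 4.431 mg/L.

4.43 mg/L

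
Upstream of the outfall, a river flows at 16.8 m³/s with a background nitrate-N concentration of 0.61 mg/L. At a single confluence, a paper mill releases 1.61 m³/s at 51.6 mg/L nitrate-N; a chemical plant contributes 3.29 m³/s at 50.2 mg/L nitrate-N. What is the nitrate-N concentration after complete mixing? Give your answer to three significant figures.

Flow-weighted average: C = (16.80·0.6100 + 1.610·51.60 + 3.290·50.20) / 21.70 = 258.5/21.70 = 11.91 mg/L.

11.9 mg/L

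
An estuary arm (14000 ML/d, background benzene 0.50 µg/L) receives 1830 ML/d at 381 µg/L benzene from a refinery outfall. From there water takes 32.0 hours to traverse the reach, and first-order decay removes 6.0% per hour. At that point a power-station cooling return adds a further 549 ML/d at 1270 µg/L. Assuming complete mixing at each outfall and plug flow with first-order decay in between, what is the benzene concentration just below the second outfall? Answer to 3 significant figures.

48.5 µg/L

Conservation of mass: C = (14000·0.5000 + 1830·381.0) / 15830 = 704200/15830 = 44.49 µg/L; combined flow 15830 ML/d.
6.0%/h lost → k = −ln(1 − 0.06) = 0.06188 h⁻¹.
After decay, C = 44.49 × e^(−kt) = 44.49 × 0.1381 = 6.142 µg/L.
Second outfall: C = (15830·6.142 + 549.0·1270)/16380 = 48.50 µg/L.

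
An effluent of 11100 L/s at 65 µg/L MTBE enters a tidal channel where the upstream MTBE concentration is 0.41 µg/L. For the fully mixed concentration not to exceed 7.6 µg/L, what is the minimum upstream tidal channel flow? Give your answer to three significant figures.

88600 L/s

Set C_mix = 7.6: (Q·0.4100 + 11100·65.00) / (Q + 11100) = 7.6
→ Q = 11100·(65.00 − 7.6)/(7.6 − 0.4100) = 88610 L/s.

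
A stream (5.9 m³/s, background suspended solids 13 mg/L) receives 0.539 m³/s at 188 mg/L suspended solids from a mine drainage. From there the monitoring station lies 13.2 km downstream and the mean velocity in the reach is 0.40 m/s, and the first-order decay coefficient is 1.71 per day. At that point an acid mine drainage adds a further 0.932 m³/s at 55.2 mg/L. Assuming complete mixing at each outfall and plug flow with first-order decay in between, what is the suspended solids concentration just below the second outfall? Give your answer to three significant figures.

19.5 mg/L

Mixed concentration C = ΣQC/ΣQ = (5.900·13.00 + 0.5390·188.0) / 6.439 = 178.0/6.439 = 27.65 mg/L; combined flow 6.439 m³/s.
Travel time t = 13.2·1000 / 0.40 = 33000 s = 9.167 h.
First-order decay: C = 27.65·exp(−k·t) = 27.65·0.5204 = 14.39 mg/L.
Second outfall: C = (6.439·14.39 + 0.9320·55.20)/7.371 = 19.55 mg/L.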